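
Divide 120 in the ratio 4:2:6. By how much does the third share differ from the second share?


Total parts = 4 + 2 + 6 = 12
Value per part = 120 / 12 = 10
Shares: 4*10=40, 2*10=20, 6*10=60
Third share = 60, second share = 20
Difference = |60 - 20| = 40

40


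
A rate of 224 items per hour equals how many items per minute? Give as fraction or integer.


Converting from per hour to per minute
Rate = 224 items per hour
Divide by 60: 224/60
= 56/15 items per minute

56/15


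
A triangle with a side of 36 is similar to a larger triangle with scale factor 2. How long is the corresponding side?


Similar triangles have proportional sides
Scale factor = 2
Smaller side = 36
Corresponding larger side = 36 * 2
= 72

72


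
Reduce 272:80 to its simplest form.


Find GCD(272, 80)
GCD = 16
Divide both by 16: 272/16 = 17, 80/16 = 5
Simplified ratio = 17:5

17:5


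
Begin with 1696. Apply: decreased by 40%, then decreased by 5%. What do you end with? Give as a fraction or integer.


Start: 1696
Step 1: decrease by 40% => multiply by 60/100
  1696 * 60/100 = 5088/5
Step 2: decrease by 5% => multiply by 95/100
  5088/5 * 95/100 = 24168/25
Final value = 24168/25

24168/25


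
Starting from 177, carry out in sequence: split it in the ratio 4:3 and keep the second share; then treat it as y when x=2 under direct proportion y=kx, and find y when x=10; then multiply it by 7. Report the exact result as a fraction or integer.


Start with 177.
Step 1: Split 4:3, second share = 177 * 3/7 = 531/7
Step 2: Direct prop: k = (531/7)/2; new y = k*10 = 531/7*10/2 = 2655/7
Step 3: Multiply by 7: 2655/7 * 7 = 2655
Final result = 2655

2655


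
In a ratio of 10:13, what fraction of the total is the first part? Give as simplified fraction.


Total parts = 10 + 13 = 23
First part fraction = 10/23
Simplify: 10/23 = 10/23

10/23


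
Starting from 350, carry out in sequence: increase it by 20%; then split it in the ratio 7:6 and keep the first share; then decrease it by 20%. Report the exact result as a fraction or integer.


Start with 350.
Step 1: Increase by 20%: 350 * 120/100 = 420
Step 2: Split 7:6, first share = 420 * 7/13 = 2940/13
Step 3: Decrease by 20%: 2940/13 * 80/100 = 2352/13
Final result = 2352/13

2352/13


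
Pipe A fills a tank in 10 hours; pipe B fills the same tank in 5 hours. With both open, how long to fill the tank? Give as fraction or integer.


Rate of A = 1/10 job per hour
Rate of B = 1/5 job per hour
Combined rate = 1/10 + 1/5
Find common denominator: (5 + 10)/(10*5) = 15/50
Combined rate = 3/10 job per hour
Time together = 1 / (3/10) = 10/3 hours

10/3


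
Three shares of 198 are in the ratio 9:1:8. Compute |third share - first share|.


Total parts = 9 + 1 + 8 = 18
Value per part = 198 / 18 = 11
Shares: 9*11=99, 1*11=11, 8*11=88
Third share = 88, first share = 99
Difference = |88 - 99| = 11

11


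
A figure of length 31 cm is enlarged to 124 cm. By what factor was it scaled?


Original length = 31 cm
Scaled length = 124 cm
Scale factor = 124 / 31
= 4

4


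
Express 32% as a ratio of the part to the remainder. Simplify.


Part = 32%, Remainder = 68%
Ratio = 32:68
GCD(32, 68) = 4
Simplify: 8:17 = 8:17

8:17


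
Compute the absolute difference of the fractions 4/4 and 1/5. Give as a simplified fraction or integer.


Simplify: 4/4 = 1 and 1/5 = 1/5
Find common denominator: LCD = 5
Convert: 5/5 and 1/5
Difference = |5 - 1|/5 = 4/5
Simplified = 4/5

4/5


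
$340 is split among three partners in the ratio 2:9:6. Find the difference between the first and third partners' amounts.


Total parts = 2 + 9 + 6 = 17
Value per part = 340 / 17 = 20
Shares: 2*20=40, 9*20=180, 6*20=120
First share = 40, third share = 120
Difference = |40 - 120| = 80

80


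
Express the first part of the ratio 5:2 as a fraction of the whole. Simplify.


Total parts = 5 + 2 = 7
First part fraction = 5/7
Simplify: 5/7 = 5/7

5/7


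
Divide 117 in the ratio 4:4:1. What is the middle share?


Ratio = 4:4:1
Total parts = 4 + 4 + 1 = 9
Value per part = 117 / 9 = 13
First share = 4 * 13 = 52
Middle share = 4 * 13 = 52
Third share = 1 * 13 = 13

52


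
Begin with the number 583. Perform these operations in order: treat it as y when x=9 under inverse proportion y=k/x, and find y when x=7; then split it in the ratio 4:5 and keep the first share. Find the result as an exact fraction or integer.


Start with 583.
Step 1: Inverse prop: k = (583)*9; new y = k/7 = 583*9/7 = 5247/7
Step 2: Split 4:5, first share = 5247/7 * 4/9 = 2332/7
Final result = 2332/7

2332/7


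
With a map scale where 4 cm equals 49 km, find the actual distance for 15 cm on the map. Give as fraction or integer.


Map scale: 4 cm = 49 km
Measured distance on map = 15 cm
Set up proportion: 15 * 49 / 4
= 735 / 4
= 735/4 km

735/4


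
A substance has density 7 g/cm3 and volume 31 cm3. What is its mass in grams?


Using mass = density * volume
Density = 7 g/cm3
Volume = 31 cm3
Mass = 7 * 31
= 217 g

217


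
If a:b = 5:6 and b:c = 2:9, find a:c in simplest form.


Given a:b = 5:6 and b:c = 2:9
Make b consistent. Multiply first ratio by 2: a:b = 10:12
Multiply second ratio by 6: b:c = 12:54
Now b = 12 in both, so a:b:c = 10:12:54
Therefore a:c = 10:54
Simplify by GCD: a:c = 5:27

5:27


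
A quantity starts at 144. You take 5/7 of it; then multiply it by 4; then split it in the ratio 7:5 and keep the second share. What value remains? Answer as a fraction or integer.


Start with 144.
Step 1: Take 5/7: 144 * 5/7 = 720/7
Step 2: Multiply by 4: 720/7 * 4 = 2880/7
Step 3: Split 7:5, second share = 2880/7 * 5/12 = 1200/7
Final result = 1200/7

1200/7


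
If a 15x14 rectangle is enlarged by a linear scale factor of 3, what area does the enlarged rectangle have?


Original dimensions: 15 x 14
Enlargement factor = 3
New width = 15 * 3 = 45
New height = 14 * 3 = 42
New area = 45 * 42 = 1890

1890


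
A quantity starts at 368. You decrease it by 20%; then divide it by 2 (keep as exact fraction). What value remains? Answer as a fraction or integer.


Start with 368.
Step 1: Decrease by 20%: 368 * 80/100 = 1472/5
Step 2: Divide by 2: 1472/5 / 2 = 736/5
Final result = 736/5

736/5


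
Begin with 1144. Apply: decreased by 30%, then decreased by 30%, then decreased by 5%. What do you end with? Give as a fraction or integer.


Start: 1144
Step 1: decrease by 30% => multiply by 70/100
  1144 * 70/100 = 4004/5
Step 2: decrease by 30% => multiply by 70/100
  4004/5 * 70/100 = 14014/25
Step 3: decrease by 5% => multiply by 95/100
  14014/25 * 95/100 = 133133/250
Final value = 133133/250

133133/250


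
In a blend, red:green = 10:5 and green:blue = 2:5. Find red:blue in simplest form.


Given a:b = 10:5 and b:c = 2:5
Make b consistent. Multiply first ratio by 2: a:b = 20:10
Multiply second ratio by 5: b:c = 10:25
Now b = 10 in both, so a:b:c = 20:10:25
Therefore a:c = 20:25
Simplify by GCD: a:c = 4:5

4:5


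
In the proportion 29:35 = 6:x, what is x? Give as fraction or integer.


Setting up: 29/35 = 6/x
Cross multiply: 29 * x = 35 * 6
29x = 210
x = 210/29
x = 210/29

210/29


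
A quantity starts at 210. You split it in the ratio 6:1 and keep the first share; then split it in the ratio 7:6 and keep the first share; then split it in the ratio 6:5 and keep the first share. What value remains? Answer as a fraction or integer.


Start with 210.
Step 1: Split 6:1, first share = 210 * 6/7 = 180
Step 2: Split 7:6, first share = 180 * 7/13 = 1260/13
Step 3: Split 6:5, first share = 1260/13 * 6/11 = 7560/143
Final result = 7560/143

7560/143


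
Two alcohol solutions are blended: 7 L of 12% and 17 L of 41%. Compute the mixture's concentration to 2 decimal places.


Solute in mixture 1 = 12% of 7 L = 7*12/100 = 21/25 L
Solute in mixture 2 = 41% of 17 L = 17*41/100 = 697/100 L
Total solute = 21/25 + 697/100 = 781/100 L
Total volume = 7 + 17 = 24 L
Final concentration = 781/100/24 * 100 = 32.54%

32.54


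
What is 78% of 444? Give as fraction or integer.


Compute 78% of 444
Convert percentage: 78% = 78/100
Multiply: 444 * 78/100
= 34632/100
= 8658/25

8658/25


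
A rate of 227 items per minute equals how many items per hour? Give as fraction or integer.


Converting from per minute to per hour
Rate = 227 items per minute
Multiply by 60: 227 * 60
= 13620 items per hour

13620


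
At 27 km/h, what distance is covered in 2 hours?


Using distance = speed * time
Speed = 27 km/h
Time = 2 hours
Distance = 27 * 2
= 54 km

54


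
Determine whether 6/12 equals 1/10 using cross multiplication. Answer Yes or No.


Cross multiply to check 6/12 = 1/10
Left cross product: 6 * 10 = 60
Right cross product: 12 * 1 = 12
60 != 12
Not equal, so proportions differ => No

No


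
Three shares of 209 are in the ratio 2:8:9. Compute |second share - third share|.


Total parts = 2 + 8 + 9 = 19
Value per part = 209 / 19 = 11
Shares: 2*11=22, 8*11=88, 9*11=99
Second share = 88, third share = 99
Difference = |88 - 99| = 11

11


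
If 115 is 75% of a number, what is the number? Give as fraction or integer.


Given: 115 is 75% of the whole
Set up: 115 = 75/100 * whole
whole = 115 * 100 / 75
whole = 11500 / 75
whole = 460/3

460/3


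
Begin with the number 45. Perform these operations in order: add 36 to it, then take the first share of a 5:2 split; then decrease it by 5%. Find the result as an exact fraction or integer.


Start with 45.
Step 1: Add 36: 45+36=81; split 5:2 first = 81*5/7 = 405/7
Step 2: Decrease by 5%: 405/7 * 95/100 = 1539/28
Final result = 1539/28

1539/28


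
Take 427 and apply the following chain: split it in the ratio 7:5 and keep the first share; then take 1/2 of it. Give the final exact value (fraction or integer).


Start with 427.
Step 1: Split 7:5, first share = 427 * 7/12 = 2989/12
Step 2: Take 1/2: 2989/12 * 1/2 = 2989/24
Final result = 2989/24

2989/24


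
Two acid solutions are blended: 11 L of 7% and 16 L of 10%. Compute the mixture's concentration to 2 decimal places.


Solute in mixture 1 = 7% of 11 L = 11*7/100 = 77/100 L
Solute in mixture 2 = 10% of 16 L = 16*10/100 = 8/5 L
Total solute = 77/100 + 8/5 = 237/100 L
Total volume = 11 + 16 = 27 L
Final concentration = 237/100/27 * 100 = 8.78%

8.78


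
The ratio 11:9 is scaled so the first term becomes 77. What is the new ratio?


Original ratio: 11:9
First term target: 77
Scale factor = 77 / 11 = 7
Multiply second term: 9 * 7 = 63
Equivalent ratio = 77:63

77:63


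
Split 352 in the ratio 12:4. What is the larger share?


Total parts = 12 + 4 = 16
Value per part = 352 / 16 = 22
First share = 12 * 22 = 264
Second share = 4 * 22 = 88
Larger share = 264

264


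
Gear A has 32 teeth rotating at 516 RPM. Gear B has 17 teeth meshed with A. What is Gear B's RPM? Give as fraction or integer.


Gear ratio: teeth_A * RPM_A = teeth_B * RPM_B
32 * 516 = 17 * RPM_B
16512 = 17 * RPM_B
RPM_B = 16512 / 17
RPM_B = 16512/17

16512/17


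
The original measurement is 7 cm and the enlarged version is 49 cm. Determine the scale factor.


Original length = 7 cm
Scaled length = 49 cm
Scale factor = 49 / 7
= 7

7


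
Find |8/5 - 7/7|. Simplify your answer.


Simplify: 8/5 = 8/5 and 7/7 = 1
Find common denominator: LCD = 5
Convert: 8/5 and 5/5
Difference = |8 - 5|/5 = 3/5
Simplified = 3/5

3/5


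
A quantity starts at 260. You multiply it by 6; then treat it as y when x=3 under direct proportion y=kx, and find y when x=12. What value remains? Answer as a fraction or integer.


Start with 260.
Step 1: Multiply by 6: 260 * 6 = 1560
Step 2: Direct prop: k = (1560)/3; new y = k*12 = 1560*12/3 = 6240
Final result = 6240

6240


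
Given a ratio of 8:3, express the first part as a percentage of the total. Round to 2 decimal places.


Total parts = 8 + 3 = 11
First part fraction = 8/11
Percentage = (8/11) * 100
= 0.727273 * 100
= 72.73%

72.73


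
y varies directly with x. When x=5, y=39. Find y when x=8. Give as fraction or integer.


Direct proportion: y = kx
Find k: k = 39/5 = 39/5
Compute y at x=8: y = 39/5 * 8
y = 312/5

312/5


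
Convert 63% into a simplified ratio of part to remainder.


Part = 63%, Remainder = 37%
Ratio = 63:37
GCD(63, 37) = 1
Simplify: 63:37 = 63:37

63:37


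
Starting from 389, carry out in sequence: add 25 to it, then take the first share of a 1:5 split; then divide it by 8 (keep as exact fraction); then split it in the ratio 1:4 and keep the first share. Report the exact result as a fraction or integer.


Start with 389.
Step 1: Add 25: 389+25=414; split 1:5 first = 414*1/6 = 69
Step 2: Divide by 8: 69 / 8 = 69/8
Step 3: Split 1:4, first share = 69/8 * 1/5 = 69/40
Final result = 69/40

69/40


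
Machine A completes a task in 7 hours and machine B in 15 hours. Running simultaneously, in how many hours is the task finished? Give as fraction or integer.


Rate of A = 1/7 job per hour
Rate of B = 1/15 job per hour
Combined rate = 1/7 + 1/15
Find common denominator: (15 + 7)/(7*15) = 22/105
Combined rate = 22/105 job per hour
Time together = 1 / (22/105) = 105/22 hours

105/22


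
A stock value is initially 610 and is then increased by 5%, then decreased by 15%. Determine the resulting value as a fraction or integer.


Start: 610
Step 1: increase by 5% => multiply by 105/100
  610 * 105/100 = 1281/2
Step 2: decrease by 15% => multiply by 85/100
  1281/2 * 85/100 = 21777/40
Final value = 21777/40

21777/40


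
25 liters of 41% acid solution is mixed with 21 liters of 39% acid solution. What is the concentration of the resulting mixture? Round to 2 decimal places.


Solute in mixture 1 = 41% of 25 L = 25*41/100 = 41/4 L
Solute in mixture 2 = 39% of 21 L = 21*39/100 = 819/100 L
Total solute = 41/4 + 819/100 = 461/25 L
Total volume = 25 + 21 = 46 L
Final concentration = 461/25/46 * 100 = 40.09%

40.09


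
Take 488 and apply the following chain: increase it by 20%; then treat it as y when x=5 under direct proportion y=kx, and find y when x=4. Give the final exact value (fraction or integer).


Start with 488.
Step 1: Increase by 20%: 488 * 120/100 = 2928/5
Step 2: Direct prop: k = (2928/5)/5; new y = k*4 = 2928/5*4/5 = 11712/25
Final result = 11712/25

11712/25


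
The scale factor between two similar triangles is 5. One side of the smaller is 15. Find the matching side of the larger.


Similar triangles have proportional sides
Scale factor = 5
Smaller side = 15
Corresponding larger side = 15 * 5
= 75

75


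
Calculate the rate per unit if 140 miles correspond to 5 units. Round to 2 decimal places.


Total miles = 140
Number of units = 5
Unit rate = 140 / 5
= 28 miles per unit

28


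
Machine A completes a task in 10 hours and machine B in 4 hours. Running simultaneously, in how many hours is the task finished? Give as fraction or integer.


Rate of A = 1/10 job per hour
Rate of B = 1/4 job per hour
Combined rate = 1/10 + 1/4
Find common denominator: (4 + 10)/(10*4) = 14/40
Combined rate = 7/20 job per hour
Time together = 1 / (7/20) = 20/7 hours

20/7


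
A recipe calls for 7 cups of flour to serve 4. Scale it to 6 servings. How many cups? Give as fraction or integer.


Original: 7 cups for 4 servings
Target servings = 6
Scaling factor = 6/4
New amount = 7 * 6/4
= 42/4
= 21/2 cups

21/2


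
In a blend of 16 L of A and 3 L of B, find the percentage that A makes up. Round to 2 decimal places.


Volume of A = 16 L
Volume of B = 3 L
Total volume = 16 + 3 = 19 L
Percentage of A = (16/19) * 100
= 84.21%

84.21


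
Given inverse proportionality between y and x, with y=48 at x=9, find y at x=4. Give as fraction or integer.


Inverse proportion: y = k/x
Find k: k = 9 * 48 = 432
Compute y at x=4: y = 432/4
y = 108

108


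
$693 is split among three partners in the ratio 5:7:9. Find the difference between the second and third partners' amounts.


Total parts = 5 + 7 + 9 = 21
Value per part = 693 / 21 = 33
Shares: 5*33=165, 7*33=231, 9*33=297
Second share = 231, third share = 297
Difference = |231 - 297| = 66

66


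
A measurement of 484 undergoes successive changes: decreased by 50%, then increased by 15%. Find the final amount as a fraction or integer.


Start: 484
Step 1: decrease by 50% => multiply by 50/100
  484 * 50/100 = 242
Step 2: increase by 15% => multiply by 115/100
  242 * 115/100 = 2783/10
Final value = 2783/10

2783/10


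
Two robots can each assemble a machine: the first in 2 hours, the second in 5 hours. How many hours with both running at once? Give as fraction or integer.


Rate of A = 1/2 job per hour
Rate of B = 1/5 job per hour
Combined rate = 1/2 + 1/5
Find common denominator: (5 + 2)/(2*5) = 7/10
Combined rate = 7/10 job per hour
Time together = 1 / (7/10) = 10/7 hours

10/7


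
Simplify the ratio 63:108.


Find GCD(63, 108)
GCD = 9
Divide both by 9: 63/9 = 7, 108/9 = 12
Simplified ratio = 7:12

7:12


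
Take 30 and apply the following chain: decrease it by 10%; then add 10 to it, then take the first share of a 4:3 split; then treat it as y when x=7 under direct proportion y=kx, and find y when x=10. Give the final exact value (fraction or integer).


Start with 30.
Step 1: Decrease by 10%: 30 * 90/100 = 27
Step 2: Add 10: 27+10=37; split 4:3 first = 37*4/7 = 148/7
Step 3: Direct prop: k = (148/7)/7; new y = k*10 = 148/7*10/7 = 1480/49
Final result = 1480/49

1480/49


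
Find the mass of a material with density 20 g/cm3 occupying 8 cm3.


Using mass = density * volume
Density = 20 g/cm3
Volume = 8 cm3
Mass = 20 * 8
= 160 g

160


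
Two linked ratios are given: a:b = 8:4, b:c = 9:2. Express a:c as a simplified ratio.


Given a:b = 8:4 and b:c = 9:2
Make b consistent. Multiply first ratio by 9: a:b = 72:36
Multiply second ratio by 4: b:c = 36:8
Now b = 36 in both, so a:b:c = 72:36:8
Therefore a:c = 72:8
Simplify by GCD: a:c = 9:1

9:1


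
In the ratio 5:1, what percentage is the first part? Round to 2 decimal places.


Total parts = 5 + 1 = 6
First part fraction = 5/6
Percentage = (5/6) * 100
= 0.833333 * 100
= 83.33%

83.33


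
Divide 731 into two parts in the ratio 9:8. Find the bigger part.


Total parts = 9 + 8 = 17
Value per part = 731 / 17 = 43
First share = 9 * 43 = 387
Second share = 8 * 43 = 344
Larger share = 387

387


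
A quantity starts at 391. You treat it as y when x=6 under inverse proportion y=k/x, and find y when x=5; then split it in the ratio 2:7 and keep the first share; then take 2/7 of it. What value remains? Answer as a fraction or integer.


Start with 391.
Step 1: Inverse prop: k = (391)*6; new y = k/5 = 391*6/5 = 2346/5
Step 2: Split 2:7, first share = 2346/5 * 2/9 = 1564/15
Step 3: Take 2/7: 1564/15 * 2/7 = 3128/105
Final result = 3128/105

3128/105


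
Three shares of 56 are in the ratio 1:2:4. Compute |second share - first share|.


Total parts = 1 + 2 + 4 = 7
Value per part = 56 / 7 = 8
Shares: 1*8=8, 2*8=16, 4*8=32
Second share = 16, first share = 8
Difference = |16 - 8| = 8

8


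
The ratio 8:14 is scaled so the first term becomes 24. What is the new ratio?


Original ratio: 8:14
First term target: 24
Scale factor = 24 / 8 = 3
Multiply second term: 14 * 3 = 42
Equivalent ratio = 24:42

24:42


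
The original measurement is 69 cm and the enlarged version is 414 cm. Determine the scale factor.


Original length = 69 cm
Scaled length = 414 cm
Scale factor = 414 / 69
= 6

6


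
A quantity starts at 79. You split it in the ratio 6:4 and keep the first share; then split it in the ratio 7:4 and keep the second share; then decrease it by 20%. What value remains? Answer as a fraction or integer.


Start with 79.
Step 1: Split 6:4, first share = 79 * 6/10 = 237/5
Step 2: Split 7:4, second share = 237/5 * 4/11 = 948/55
Step 3: Decrease by 20%: 948/55 * 80/100 = 3792/275
Final result = 3792/275

3792/275


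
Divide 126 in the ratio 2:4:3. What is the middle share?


Ratio = 2:4:3
Total parts = 2 + 4 + 3 = 9
Value per part = 126 / 9 = 14
First share = 2 * 14 = 28
Middle share = 4 * 14 = 56
Third share = 3 * 14 = 42

56


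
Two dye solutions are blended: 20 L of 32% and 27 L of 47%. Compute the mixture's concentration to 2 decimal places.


Solute in mixture 1 = 32% of 20 L = 20*32/100 = 32/5 L
Solute in mixture 2 = 47% of 27 L = 27*47/100 = 1269/100 L
Total solute = 32/5 + 1269/100 = 1909/100 L
Total volume = 20 + 27 = 47 L
Final concentration = 1909/100/47 * 100 = 40.62%

40.62


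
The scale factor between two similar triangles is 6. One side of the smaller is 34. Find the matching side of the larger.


Similar triangles have proportional sides
Scale factor = 6
Smaller side = 34
Corresponding larger side = 34 * 6
= 204

204


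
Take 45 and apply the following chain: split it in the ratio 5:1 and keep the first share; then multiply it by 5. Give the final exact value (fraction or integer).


Start with 45.
Step 1: Split 5:1, first share = 45 * 5/6 = 75/2
Step 2: Multiply by 5: 75/2 * 5 = 375/2
Final result = 375/2

375/2


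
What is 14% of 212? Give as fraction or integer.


Compute 14% of 212
Convert percentage: 14% = 14/100
Multiply: 212 * 14/100
= 2968/100
= 742/25

742/25


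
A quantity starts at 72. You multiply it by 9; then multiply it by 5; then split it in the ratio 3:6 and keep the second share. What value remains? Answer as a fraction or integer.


Start with 72.
Step 1: Multiply by 9: 72 * 9 = 648
Step 2: Multiply by 5: 648 * 5 = 3240
Step 3: Split 3:6, second share = 3240 * 6/9 = 2160
Final result = 2160

2160


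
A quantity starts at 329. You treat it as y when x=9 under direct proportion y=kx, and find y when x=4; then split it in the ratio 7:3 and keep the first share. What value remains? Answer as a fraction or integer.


Start with 329.
Step 1: Direct prop: k = (329)/9; new y = k*4 = 329*4/9 = 1316/9
Step 2: Split 7:3, first share = 1316/9 * 7/10 = 4606/45
Final result = 4606/45

4606/45


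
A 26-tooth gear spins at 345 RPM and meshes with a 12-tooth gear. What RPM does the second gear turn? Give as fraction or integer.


Gear ratio: teeth_A * RPM_A = teeth_B * RPM_B
26 * 345 = 12 * RPM_B
8970 = 12 * RPM_B
RPM_B = 8970 / 12
RPM_B = 1495/2

1495/2


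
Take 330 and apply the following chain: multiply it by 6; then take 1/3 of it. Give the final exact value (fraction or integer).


Start with 330.
Step 1: Multiply by 6: 330 * 6 = 1980
Step 2: Take 1/3: 1980 * 1/3 = 660
Final result = 660

660


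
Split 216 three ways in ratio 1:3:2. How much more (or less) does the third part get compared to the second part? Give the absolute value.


Total parts = 1 + 3 + 2 = 6
Value per part = 216 / 6 = 36
Shares: 1*36=36, 3*36=108, 2*36=72
Third share = 72, second share = 108
Difference = |72 - 108| = 36

36


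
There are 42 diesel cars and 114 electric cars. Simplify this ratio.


Find GCD(42, 114)
GCD = 6
Divide both by 6: 42/6 = 7, 114/6 = 19
Simplified ratio = 7:19

7:19


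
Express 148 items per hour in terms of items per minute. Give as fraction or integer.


Converting from per hour to per minute
Rate = 148 items per hour
Divide by 60: 148/60
= 37/15 items per minute

37/15


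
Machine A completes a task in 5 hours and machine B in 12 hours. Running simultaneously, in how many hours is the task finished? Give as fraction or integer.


Rate of A = 1/5 job per hour
Rate of B = 1/12 job per hour
Combined rate = 1/5 + 1/12
Find common denominator: (12 + 5)/(5*12) = 17/60
Combined rate = 17/60 job per hour
Time together = 1 / (17/60) = 60/17 hours

60/17


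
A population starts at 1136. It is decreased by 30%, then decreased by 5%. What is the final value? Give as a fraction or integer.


Start: 1136
Step 1: decrease by 30% => multiply by 70/100
  1136 * 70/100 = 3976/5
Step 2: decrease by 5% => multiply by 95/100
  3976/5 * 95/100 = 18886/25
Final value = 18886/25

18886/25


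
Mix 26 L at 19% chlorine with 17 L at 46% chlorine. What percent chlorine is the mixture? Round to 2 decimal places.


Solute in mixture 1 = 19% of 26 L = 26*19/100 = 247/50 L
Solute in mixture 2 = 46% of 17 L = 17*46/100 = 391/50 L
Total solute = 247/50 + 391/50 = 319/25 L
Total volume = 26 + 17 = 43 L
Final concentration = 319/25/43 * 100 = 29.67%

29.67


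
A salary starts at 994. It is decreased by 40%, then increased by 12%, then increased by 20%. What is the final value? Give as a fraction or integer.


Start: 994
Step 1: decrease by 40% => multiply by 60/100
  994 * 60/100 = 2982/5
Step 2: increase by 12% => multiply by 112/100
  2982/5 * 112/100 = 83496/125
Step 3: increase by 20% => multiply by 120/100
  83496/125 * 120/100 = 500976/625
Final value = 500976/625

500976/625


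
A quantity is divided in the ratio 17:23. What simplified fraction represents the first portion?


Total parts = 17 + 23 = 40
First part fraction = 17/40
Simplify: 17/40 = 17/40

17/40


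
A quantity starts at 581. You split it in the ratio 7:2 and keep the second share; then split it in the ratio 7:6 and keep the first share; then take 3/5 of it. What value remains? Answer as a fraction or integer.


Start with 581.
Step 1: Split 7:2, second share = 581 * 2/9 = 1162/9
Step 2: Split 7:6, first share = 1162/9 * 7/13 = 8134/117
Step 3: Take 3/5: 8134/117 * 3/5 = 8134/195
Final result = 8134/195

8134/195


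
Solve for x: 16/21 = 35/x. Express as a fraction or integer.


Setting up: 16/21 = 35/x
Cross multiply: 16 * x = 21 * 35
16x = 735
x = 735/16
x = 735/16

735/16


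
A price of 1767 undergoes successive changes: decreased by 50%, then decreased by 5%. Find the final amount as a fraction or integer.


Start: 1767
Step 1: decrease by 50% => multiply by 50/100
  1767 * 50/100 = 1767/2
Step 2: decrease by 5% => multiply by 95/100
  1767/2 * 95/100 = 33573/40
Final value = 33573/40

33573/40


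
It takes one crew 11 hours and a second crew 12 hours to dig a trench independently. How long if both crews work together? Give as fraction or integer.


Rate of A = 1/11 job per hour
Rate of B = 1/12 job per hour
Combined rate = 1/11 + 1/12
Find common denominator: (12 + 11)/(11*12) = 23/132
Combined rate = 23/132 job per hour
Time together = 1 / (23/132) = 132/23 hours

132/23


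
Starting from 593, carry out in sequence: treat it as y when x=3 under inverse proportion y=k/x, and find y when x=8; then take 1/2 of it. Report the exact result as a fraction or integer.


Start with 593.
Step 1: Inverse prop: k = (593)*3; new y = k/8 = 593*3/8 = 1779/8
Step 2: Take 1/2: 1779/8 * 1/2 = 1779/16
Final result = 1779/16

1779/16


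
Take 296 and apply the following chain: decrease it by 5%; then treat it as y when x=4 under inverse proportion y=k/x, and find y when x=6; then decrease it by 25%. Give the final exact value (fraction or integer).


Start with 296.
Step 1: Decrease by 5%: 296 * 95/100 = 1406/5
Step 2: Inverse prop: k = (1406/5)*4; new y = k/6 = 1406/5*4/6 = 2812/15
Step 3: Decrease by 25%: 2812/15 * 75/100 = 703/5
Final result = 703/5

703/5


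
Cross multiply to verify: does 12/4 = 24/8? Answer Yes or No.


Cross multiply to check 12/4 = 24/8
Left cross product: 12 * 8 = 96
Right cross product: 4 * 24 = 96
96 = 96
Equal, so proportions match => Yes

Yes


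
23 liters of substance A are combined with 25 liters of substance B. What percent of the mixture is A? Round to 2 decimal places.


Volume of A = 23 L
Volume of B = 25 L
Total volume = 23 + 25 = 48 L
Percentage of A = (23/48) * 100
= 47.92%

47.92


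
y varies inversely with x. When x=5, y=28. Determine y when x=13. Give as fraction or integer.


Inverse proportion: y = k/x
Find k: k = 5 * 28 = 140
Compute y at x=13: y = 140/13
y = 140/13

140/13


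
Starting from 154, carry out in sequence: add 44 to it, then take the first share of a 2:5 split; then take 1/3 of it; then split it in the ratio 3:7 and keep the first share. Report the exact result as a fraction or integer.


Start with 154.
Step 1: Add 44: 154+44=198; split 2:5 first = 198*2/7 = 396/7
Step 2: Take 1/3: 396/7 * 1/3 = 132/7
Step 3: Split 3:7, first share = 132/7 * 3/10 = 198/35
Final result = 198/35

198/35


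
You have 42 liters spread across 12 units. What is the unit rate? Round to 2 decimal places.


Total liters = 42
Number of units = 12
Unit rate = 42 / 12
= 3.50 liters per unit

3.50


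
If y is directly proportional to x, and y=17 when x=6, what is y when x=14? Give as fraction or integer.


Direct proportion: y = kx
Find k: k = 17/6 = 17/6
Compute y at x=14: y = 17/6 * 14
y = 119/3

119/3


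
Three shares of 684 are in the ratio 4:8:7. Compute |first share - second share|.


Total parts = 4 + 8 + 7 = 19
Value per part = 684 / 19 = 36
Shares: 4*36=144, 8*36=288, 7*36=252
First share = 144, second share = 288
Difference = |144 - 288| = 144

144


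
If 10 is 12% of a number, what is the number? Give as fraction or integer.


Given: 10 is 12% of the whole
Set up: 10 = 12/100 * whole
whole = 10 * 100 / 12
whole = 1000 / 12
whole = 250/3

250/3


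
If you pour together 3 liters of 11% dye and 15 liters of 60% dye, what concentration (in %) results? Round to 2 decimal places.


Solute in mixture 1 = 11% of 3 L = 3*11/100 = 33/100 L
Solute in mixture 2 = 60% of 15 L = 15*60/100 = 9 L
Total solute = 33/100 + 9 = 933/100 L
Total volume = 3 + 15 = 18 L
Final concentration = 933/100/18 * 100 = 51.83%

51.83


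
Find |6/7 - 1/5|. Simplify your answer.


Simplify: 6/7 = 6/7 and 1/5 = 1/5
Find common denominator: LCD = 35
Convert: 30/35 and 7/35
Difference = |30 - 7|/35 = 23/35
Simplified = 23/35

23/35


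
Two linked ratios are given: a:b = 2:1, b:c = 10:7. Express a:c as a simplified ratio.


Given a:b = 2:1 and b:c = 10:7
Make b consistent. Multiply first ratio by 10: a:b = 20:10
Multiply second ratio by 1: b:c = 10:7
Now b = 10 in both, so a:b:c = 20:10:7
Therefore a:c = 20:7
Simplify by GCD: a:c = 20:7

20:7


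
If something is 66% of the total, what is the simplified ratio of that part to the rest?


Part = 66%, Remainder = 34%
Ratio = 66:34
GCD(66, 34) = 2
Simplify: 33:17 = 33:17

33:17


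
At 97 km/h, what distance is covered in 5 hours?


Using distance = speed * time
Speed = 97 km/h
Time = 5 hours
Distance = 97 * 5
= 485 km

485


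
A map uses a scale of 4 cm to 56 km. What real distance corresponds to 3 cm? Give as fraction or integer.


Map scale: 4 cm = 56 km
Measured distance on map = 3 cm
Set up proportion: 3 * 56 / 4
= 168 / 4
= 42 km

42


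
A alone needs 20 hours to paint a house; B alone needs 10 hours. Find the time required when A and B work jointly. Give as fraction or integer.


Rate of A = 1/20 job per hour
Rate of B = 1/10 job per hour
Combined rate = 1/20 + 1/10
Find common denominator: (10 + 20)/(20*10) = 30/200
Combined rate = 3/20 job per hour
Time together = 1 / (3/20) = 20/3 hours

20/3


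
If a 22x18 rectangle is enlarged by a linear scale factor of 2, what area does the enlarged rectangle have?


Original dimensions: 22 x 18
Enlargement factor = 2
New width = 22 * 2 = 44
New height = 18 * 2 = 36
New area = 44 * 36 = 1584

1584


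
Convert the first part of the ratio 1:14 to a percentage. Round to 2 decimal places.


Total parts = 1 + 14 = 15
First part fraction = 1/15
Percentage = (1/15) * 100
= 0.066667 * 100
= 6.67%

6.67


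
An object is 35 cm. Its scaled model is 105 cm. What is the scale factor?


Original length = 35 cm
Scaled length = 105 cm
Scale factor = 105 / 35
= 3

3


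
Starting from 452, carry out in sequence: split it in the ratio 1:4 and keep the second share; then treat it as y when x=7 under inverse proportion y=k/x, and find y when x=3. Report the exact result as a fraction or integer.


Start with 452.
Step 1: Split 1:4, second share = 452 * 4/5 = 1808/5
Step 2: Inverse prop: k = (1808/5)*7; new y = k/3 = 1808/5*7/3 = 12656/15
Final result = 12656/15

12656/15


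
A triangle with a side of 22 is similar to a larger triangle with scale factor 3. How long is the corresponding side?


Similar triangles have proportional sides
Scale factor = 3
Smaller side = 22
Corresponding larger side = 22 * 3
= 66

66


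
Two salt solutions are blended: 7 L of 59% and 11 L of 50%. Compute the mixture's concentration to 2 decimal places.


Solute in mixture 1 = 59% of 7 L = 7*59/100 = 413/100 L
Solute in mixture 2 = 50% of 11 L = 11*50/100 = 11/2 L
Total solute = 413/100 + 11/2 = 963/100 L
Total volume = 7 + 11 = 18 L
Final concentration = 963/100/18 * 100 = 53.50%

53.50


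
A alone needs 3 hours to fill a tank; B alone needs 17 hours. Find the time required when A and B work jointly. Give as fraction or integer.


Rate of A = 1/3 job per hour
Rate of B = 1/17 job per hour
Combined rate = 1/3 + 1/17
Find common denominator: (17 + 3)/(3*17) = 20/51
Combined rate = 20/51 job per hour
Time together = 1 / (20/51) = 51/20 hours

51/20


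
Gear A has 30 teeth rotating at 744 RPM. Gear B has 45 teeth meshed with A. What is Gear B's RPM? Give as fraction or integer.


Gear ratio: teeth_A * RPM_A = teeth_B * RPM_B
30 * 744 = 45 * RPM_B
22320 = 45 * RPM_B
RPM_B = 22320 / 45
RPM_B = 496

496


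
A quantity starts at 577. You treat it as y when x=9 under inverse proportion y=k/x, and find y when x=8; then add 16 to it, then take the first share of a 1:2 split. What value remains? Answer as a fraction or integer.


Start with 577.
Step 1: Inverse prop: k = (577)*9; new y = k/8 = 577*9/8 = 5193/8
Step 2: Add 16: 5193/8+16=5321/8; split 1:2 first = 5321/8*1/3 = 5321/24
Final result = 5321/24

5321/24


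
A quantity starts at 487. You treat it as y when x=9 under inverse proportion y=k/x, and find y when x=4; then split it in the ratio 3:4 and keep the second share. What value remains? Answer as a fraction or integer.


Start with 487.
Step 1: Inverse prop: k = (487)*9; new y = k/4 = 487*9/4 = 4383/4
Step 2: Split 3:4, second share = 4383/4 * 4/7 = 4383/7
Final result = 4383/7

4383/7


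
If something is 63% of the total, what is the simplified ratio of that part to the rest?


Part = 63%, Remainder = 37%
Ratio = 63:37
GCD(63, 37) = 1
Simplify: 63:37 = 63:37

63:37


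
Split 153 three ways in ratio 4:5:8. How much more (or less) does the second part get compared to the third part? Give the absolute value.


Total parts = 4 + 5 + 8 = 17
Value per part = 153 / 17 = 9
Shares: 4*9=36, 5*9=45, 8*9=72
Second share = 45, third share = 72
Difference = |45 - 72| = 27

27


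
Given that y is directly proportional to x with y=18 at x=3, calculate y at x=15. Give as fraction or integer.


Direct proportion: y = kx
Find k: k = 18/3 = 6
Compute y at x=15: y = 6 * 15
y = 90

90


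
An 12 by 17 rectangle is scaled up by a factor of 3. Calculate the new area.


Original dimensions: 12 x 17
Enlargement factor = 3
New width = 12 * 3 = 36
New height = 17 * 3 = 51
New area = 36 * 51 = 1836

1836


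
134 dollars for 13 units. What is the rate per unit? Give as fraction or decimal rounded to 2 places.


Total dollars = 134
Number of units = 13
Unit rate = 134 / 13
= 10.31 dollars per unit

10.31


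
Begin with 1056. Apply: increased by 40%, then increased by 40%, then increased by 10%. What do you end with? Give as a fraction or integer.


Start: 1056
Step 1: increase by 40% => multiply by 140/100
  1056 * 140/100 = 7392/5
Step 2: increase by 40% => multiply by 140/100
  7392/5 * 140/100 = 51744/25
Step 3: increase by 10% => multiply by 110/100
  51744/25 * 110/100 = 284592/125
Final value = 284592/125

284592/125


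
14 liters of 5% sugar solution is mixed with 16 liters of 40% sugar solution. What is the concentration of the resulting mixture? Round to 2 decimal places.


Solute in mixture 1 = 5% of 14 L = 14*5/100 = 7/10 L
Solute in mixture 2 = 40% of 16 L = 16*40/100 = 32/5 L
Total solute = 7/10 + 32/5 = 71/10 L
Total volume = 14 + 16 = 30 L
Final concentration = 71/10/30 * 100 = 23.67%

23.67


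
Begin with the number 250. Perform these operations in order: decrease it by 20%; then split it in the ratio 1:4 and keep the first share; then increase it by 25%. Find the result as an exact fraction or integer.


Start with 250.
Step 1: Decrease by 20%: 250 * 80/100 = 200
Step 2: Split 1:4, first share = 200 * 1/5 = 40
Step 3: Increase by 25%: 40 * 125/100 = 50
Final result = 50

50


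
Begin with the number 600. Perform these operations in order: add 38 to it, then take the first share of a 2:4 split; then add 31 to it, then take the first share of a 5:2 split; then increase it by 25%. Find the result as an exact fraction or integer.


Start with 600.
Step 1: Add 38: 600+38=638; split 2:4 first = 638*2/6 = 638/3
Step 2: Add 31: 638/3+31=731/3; split 5:2 first = 731/3*5/7 = 3655/21
Step 3: Increase by 25%: 3655/21 * 125/100 = 18275/84
Final result = 18275/84

18275/84


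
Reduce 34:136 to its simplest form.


Find GCD(34, 136)
GCD = 34
Divide both by 34: 34/34 = 1, 136/34 = 4
Simplified ratio = 1:4

1:4


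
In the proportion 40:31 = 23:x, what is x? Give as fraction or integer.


Setting up: 40/31 = 23/x
Cross multiply: 40 * x = 31 * 23
40x = 713
x = 713/40
x = 713/40

713/40


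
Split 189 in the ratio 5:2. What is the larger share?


Total parts = 5 + 2 = 7
Value per part = 189 / 7 = 27
First share = 5 * 27 = 135
Second share = 2 * 27 = 54
Larger share = 135

135


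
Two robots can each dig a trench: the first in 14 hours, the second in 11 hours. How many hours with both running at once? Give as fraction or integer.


Rate of A = 1/14 job per hour
Rate of B = 1/11 job per hour
Combined rate = 1/14 + 1/11
Find common denominator: (11 + 14)/(14*11) = 25/154
Combined rate = 25/154 job per hour
Time together = 1 / (25/154) = 154/25 hours

154/25


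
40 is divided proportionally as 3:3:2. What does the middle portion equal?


Ratio = 3:3:2
Total parts = 3 + 3 + 2 = 8
Value per part = 40 / 8 = 5
First share = 3 * 5 = 15
Middle share = 3 * 5 = 15
Third share = 2 * 5 = 10

15


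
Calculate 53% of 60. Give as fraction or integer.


Compute 53% of 60
Convert percentage: 53% = 53/100
Multiply: 60 * 53/100
= 3180/100
= 159/5

159/5


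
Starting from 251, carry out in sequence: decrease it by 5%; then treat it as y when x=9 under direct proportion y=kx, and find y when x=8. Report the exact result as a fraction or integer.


Start with 251.
Step 1: Decrease by 5%: 251 * 95/100 = 4769/20
Step 2: Direct prop: k = (4769/20)/9; new y = k*8 = 4769/20*8/9 = 9538/45
Final result = 9538/45

9538/45


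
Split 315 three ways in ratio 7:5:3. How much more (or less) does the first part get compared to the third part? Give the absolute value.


Total parts = 7 + 5 + 3 = 15
Value per part = 315 / 15 = 21
Shares: 7*21=147, 5*21=105, 3*21=63
First share = 147, third share = 63
Difference = |147 - 63| = 84

84


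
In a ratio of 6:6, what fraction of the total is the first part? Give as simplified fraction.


Total parts = 6 + 6 = 12
First part fraction = 6/12
Simplify: 6/12 = 1/2

1/2


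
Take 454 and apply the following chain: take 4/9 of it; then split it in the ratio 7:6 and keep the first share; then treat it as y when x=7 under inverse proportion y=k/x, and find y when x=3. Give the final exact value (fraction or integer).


Start with 454.
Step 1: Take 4/9: 454 * 4/9 = 1816/9
Step 2: Split 7:6, first share = 1816/9 * 7/13 = 12712/117
Step 3: Inverse prop: k = (12712/117)*7; new y = k/3 = 12712/117*7/3 = 88984/351
Final result = 88984/351

88984/351


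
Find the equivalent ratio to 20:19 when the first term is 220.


Original ratio: 20:19
First term target: 220
Scale factor = 220 / 20 = 11
Multiply second term: 19 * 11 = 209
Equivalent ratio = 220:209

220:209


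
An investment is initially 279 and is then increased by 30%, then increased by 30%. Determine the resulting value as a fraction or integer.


Start: 279
Step 1: increase by 30% => multiply by 130/100
  279 * 130/100 = 3627/10
Step 2: increase by 30% => multiply by 130/100
  3627/10 * 130/100 = 47151/100
Final value = 47151/100

47151/100
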